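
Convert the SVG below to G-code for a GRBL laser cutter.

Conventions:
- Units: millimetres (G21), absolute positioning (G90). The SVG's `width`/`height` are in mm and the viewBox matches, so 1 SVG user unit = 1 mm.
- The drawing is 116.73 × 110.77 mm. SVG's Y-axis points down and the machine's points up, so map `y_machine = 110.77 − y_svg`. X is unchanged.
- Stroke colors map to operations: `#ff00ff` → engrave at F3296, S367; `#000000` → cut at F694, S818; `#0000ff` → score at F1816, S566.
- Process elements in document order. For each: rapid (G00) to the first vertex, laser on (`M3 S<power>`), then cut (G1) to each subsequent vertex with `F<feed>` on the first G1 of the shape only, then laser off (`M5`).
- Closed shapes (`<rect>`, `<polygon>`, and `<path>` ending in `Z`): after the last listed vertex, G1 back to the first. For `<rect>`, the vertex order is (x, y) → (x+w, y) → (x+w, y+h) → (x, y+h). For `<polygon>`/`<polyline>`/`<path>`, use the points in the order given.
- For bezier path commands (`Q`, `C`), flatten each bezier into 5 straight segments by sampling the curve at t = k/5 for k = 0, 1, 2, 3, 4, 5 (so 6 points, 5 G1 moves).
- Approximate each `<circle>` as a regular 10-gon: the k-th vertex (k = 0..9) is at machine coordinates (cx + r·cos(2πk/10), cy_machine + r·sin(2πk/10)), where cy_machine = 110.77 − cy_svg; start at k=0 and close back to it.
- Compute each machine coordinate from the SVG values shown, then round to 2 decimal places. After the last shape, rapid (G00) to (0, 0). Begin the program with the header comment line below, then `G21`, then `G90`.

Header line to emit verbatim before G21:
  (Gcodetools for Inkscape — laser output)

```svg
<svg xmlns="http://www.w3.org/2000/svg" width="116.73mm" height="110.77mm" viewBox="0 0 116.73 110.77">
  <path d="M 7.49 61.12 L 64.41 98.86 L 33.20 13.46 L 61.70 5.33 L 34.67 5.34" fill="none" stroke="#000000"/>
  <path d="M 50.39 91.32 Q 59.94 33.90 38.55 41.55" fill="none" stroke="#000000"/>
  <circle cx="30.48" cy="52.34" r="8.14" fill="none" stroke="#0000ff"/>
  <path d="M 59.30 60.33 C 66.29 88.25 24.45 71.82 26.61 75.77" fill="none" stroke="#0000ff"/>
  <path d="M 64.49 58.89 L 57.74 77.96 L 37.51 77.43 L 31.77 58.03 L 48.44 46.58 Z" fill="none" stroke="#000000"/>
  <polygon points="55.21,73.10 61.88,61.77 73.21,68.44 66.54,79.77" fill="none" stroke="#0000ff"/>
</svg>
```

(Gcodetools for Inkscape — laser output)
G21
G90
G00 X7.49 Y49.65
M3 S818
G1 X64.41 Y11.91 F694
G1 X33.20 Y97.31
G1 X61.70 Y105.44
G1 X34.67 Y105.43
M5
G00 X50.39 Y19.45
M3 S818
G1 X52.97 Y39.82 F694
G1 X53.08 Y54.97
G1 X50.71 Y64.93
G1 X45.87 Y69.68
G1 X38.55 Y69.22
M5
G00 X38.62 Y58.43
M3 S566
G1 X37.07 Y63.21 F1816
G1 X33.00 Y66.17
G1 X27.96 Y66.17
G1 X23.89 Y63.21
G1 X22.34 Y58.43
G1 X23.89 Y53.65
G1 X27.96 Y50.69
G1 X33.00 Y50.69
G1 X37.07 Y53.65
G1 X38.62 Y58.43
M5
G00 X59.30 Y50.44
M3 S566
G1 X58.38 Y38.49 F1816
G1 X50.19 Y34.08
G1 X39.20 Y34.10
G1 X29.85 Y35.44
G1 X26.61 Y35.00
M5
G00 X64.49 Y51.88
M3 S818
G1 X57.74 Y32.81 F694
G1 X37.51 Y33.34
G1 X31.77 Y52.74
G1 X48.44 Y64.19
G1 X64.49 Y51.88
M5
G00 X55.21 Y37.67
M3 S566
G1 X61.88 Y49.00 F1816
G1 X73.21 Y42.33
G1 X66.54 Y31.00
G1 X55.21 Y37.67
M5
G00 X0.00 Y0.00

Since the viewBox matches the mm dimensions, user units are millimetres directly. The only transform is the Y-flip y_m = 110.77 − y_svg.

Shape 1 is a open polyline drawn with `<path>`. Its stroke #000000 means cut at S818, F694. After flipping Y the toolpath is (7.49,49.65) → (64.41,11.91) → (33.20,97.31) → (61.70,105.44) → (34.67,105.43).

Shape 2 is a quadratic bezier drawn with `<path>`. Its stroke #000000 means cut at S818, F694. After flipping Y the toolpath is (50.39,19.45) → (52.97,39.82) → (53.08,54.97) → (50.71,64.93) → (45.87,69.68) → (38.55,69.22).

Shape 3 is a circle drawn with `<circle>`. Its stroke #0000ff means score at S566, F1816. After flipping Y the toolpath is (38.62,58.43) → (37.07,63.21) → (33.00,66.17) → (27.96,66.17) → (23.89,63.21) → (22.34,58.43) → (23.89,53.65) → (27.96,50.69) → (33.00,50.69) → (37.07,53.65) → (38.62,58.43), returning to the start.

Shape 4 is a cubic bezier drawn with `<path>`. Its stroke #0000ff means score at S566, F1816. After flipping Y the toolpath is (59.30,50.44) → (58.38,38.49) → (50.19,34.08) → (39.20,34.10) → (29.85,35.44) → (26.61,35.00).

Shape 5 is a regular polygon drawn with `<path>`. Its stroke #000000 means cut at S818, F694. After flipping Y the toolpath is (64.49,51.88) → (57.74,32.81) → (37.51,33.34) → (31.77,52.74) → (48.44,64.19) → (64.49,51.88), returning to the start.

Shape 6 is a regular polygon drawn with `<polygon>`. Its stroke #0000ff means score at S566, F1816. After flipping Y the toolpath is (55.21,37.67) → (61.88,49.00) → (73.21,42.33) → (66.54,31.00) → (55.21,37.67), returning to the start.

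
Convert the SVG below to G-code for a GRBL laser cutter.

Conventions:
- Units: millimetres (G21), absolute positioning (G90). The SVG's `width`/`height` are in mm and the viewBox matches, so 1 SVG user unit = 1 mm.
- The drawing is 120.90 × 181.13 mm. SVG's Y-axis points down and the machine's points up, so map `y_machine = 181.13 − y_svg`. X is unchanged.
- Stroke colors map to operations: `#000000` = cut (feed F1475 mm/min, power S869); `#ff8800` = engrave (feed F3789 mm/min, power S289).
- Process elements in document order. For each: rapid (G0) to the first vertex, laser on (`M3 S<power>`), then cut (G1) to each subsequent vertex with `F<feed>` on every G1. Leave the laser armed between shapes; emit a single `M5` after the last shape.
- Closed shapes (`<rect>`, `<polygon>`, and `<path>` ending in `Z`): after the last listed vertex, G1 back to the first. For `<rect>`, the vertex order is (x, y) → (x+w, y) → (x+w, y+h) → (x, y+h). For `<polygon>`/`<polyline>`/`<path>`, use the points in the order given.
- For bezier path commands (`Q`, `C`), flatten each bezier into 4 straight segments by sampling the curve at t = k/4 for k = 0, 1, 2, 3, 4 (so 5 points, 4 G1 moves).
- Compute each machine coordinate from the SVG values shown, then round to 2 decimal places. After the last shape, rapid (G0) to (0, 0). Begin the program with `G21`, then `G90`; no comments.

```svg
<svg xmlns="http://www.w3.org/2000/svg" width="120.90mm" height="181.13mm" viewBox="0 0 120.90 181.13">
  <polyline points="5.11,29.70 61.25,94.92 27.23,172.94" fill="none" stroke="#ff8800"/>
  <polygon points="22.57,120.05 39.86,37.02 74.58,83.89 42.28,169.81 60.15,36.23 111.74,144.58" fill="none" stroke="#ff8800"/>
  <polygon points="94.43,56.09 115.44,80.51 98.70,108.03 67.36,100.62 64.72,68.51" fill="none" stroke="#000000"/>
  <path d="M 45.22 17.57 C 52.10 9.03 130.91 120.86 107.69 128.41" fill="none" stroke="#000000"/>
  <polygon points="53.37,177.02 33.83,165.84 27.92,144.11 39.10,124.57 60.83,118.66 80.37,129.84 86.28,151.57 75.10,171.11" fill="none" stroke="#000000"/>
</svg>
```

viewBox `0 0 120.90 181.13` with mm width/height → 1 unit = 1 mm. Flip: y_m = 181.13 − y_svg.

**Shape 1** — `<polyline>` open polyline, stroke `#ff8800` → engrave (S289, F3789). Machine vertices: (5.11,151.43) → (61.25,86.21) → (27.23,8.19). Open path.

**Shape 2** — `<polygon>` closed polygon, stroke `#ff8800` → engrave (S289, F3789). Machine vertices: (22.57,61.08) → (39.86,144.11) → (74.58,97.24) → (42.28,11.32) → (60.15,144.90) → (111.74,36.55) → (22.57,61.08). Closed: final G1 returns to the first vertex.

**Shape 3** — `<polygon>` regular polygon, stroke `#000000` → cut (S869, F1475). Machine vertices: (94.43,125.04) → (115.44,100.62) → (98.70,73.10) → (67.36,80.51) → (64.72,112.62) → (94.43,125.04). Closed: final G1 returns to the first vertex.

**Shape 4** — `<path>` cubic bezier, stroke `#000000` → cut (S869, F1475). Control points (SVG): P0=(45.22,17.57), P1=(52.10,9.03), P2=(130.91,120.86), P3=(107.69,128.41); sampled at t=k/4. Machine vertices: (45.22,163.56) → (61.15,150.91) → (87.74,114.17) → (108.69,74.42) → (107.69,52.72). Open path.

**Shape 5** — `<polygon>` regular polygon, stroke `#000000` → cut (S869, F1475). Machine vertices: (53.37,4.11) → (33.83,15.29) → (27.92,37.02) → (39.10,56.56) → (60.83,62.47) → (80.37,51.29) → (86.28,29.56) → (75.10,10.02) → (53.37,4.11). Closed: final G1 returns to the first vertex.

G21
G90
G0 X5.11 Y151.43
M3 S289
G1 X61.25 Y86.21 F3789
G1 X27.23 Y8.19 F3789
G0 X22.57 Y61.08
M3 S289
G1 X39.86 Y144.11 F3789
G1 X74.58 Y97.24 F3789
G1 X42.28 Y11.32 F3789
G1 X60.15 Y144.90 F3789
G1 X111.74 Y36.55 F3789
G1 X22.57 Y61.08 F3789
G0 X94.43 Y125.04
M3 S869
G1 X115.44 Y100.62 F1475
G1 X98.70 Y73.10 F1475
G1 X67.36 Y80.51 F1475
G1 X64.72 Y112.62 F1475
G1 X94.43 Y125.04 F1475
G0 X45.22 Y163.56
M3 S869
G1 X61.15 Y150.91 F1475
G1 X87.74 Y114.17 F1475
G1 X108.69 Y74.42 F1475
G1 X107.69 Y52.72 F1475
G0 X53.37 Y4.11
M3 S869
G1 X33.83 Y15.29 F1475
G1 X27.92 Y37.02 F1475
G1 X39.10 Y56.56 F1475
G1 X60.83 Y62.47 F1475
G1 X80.37 Y51.29 F1475
G1 X86.28 Y29.56 F1475
G1 X75.10 Y10.02 F1475
G1 X53.37 Y4.11 F1475
M5
G0 X0.00 Y0.00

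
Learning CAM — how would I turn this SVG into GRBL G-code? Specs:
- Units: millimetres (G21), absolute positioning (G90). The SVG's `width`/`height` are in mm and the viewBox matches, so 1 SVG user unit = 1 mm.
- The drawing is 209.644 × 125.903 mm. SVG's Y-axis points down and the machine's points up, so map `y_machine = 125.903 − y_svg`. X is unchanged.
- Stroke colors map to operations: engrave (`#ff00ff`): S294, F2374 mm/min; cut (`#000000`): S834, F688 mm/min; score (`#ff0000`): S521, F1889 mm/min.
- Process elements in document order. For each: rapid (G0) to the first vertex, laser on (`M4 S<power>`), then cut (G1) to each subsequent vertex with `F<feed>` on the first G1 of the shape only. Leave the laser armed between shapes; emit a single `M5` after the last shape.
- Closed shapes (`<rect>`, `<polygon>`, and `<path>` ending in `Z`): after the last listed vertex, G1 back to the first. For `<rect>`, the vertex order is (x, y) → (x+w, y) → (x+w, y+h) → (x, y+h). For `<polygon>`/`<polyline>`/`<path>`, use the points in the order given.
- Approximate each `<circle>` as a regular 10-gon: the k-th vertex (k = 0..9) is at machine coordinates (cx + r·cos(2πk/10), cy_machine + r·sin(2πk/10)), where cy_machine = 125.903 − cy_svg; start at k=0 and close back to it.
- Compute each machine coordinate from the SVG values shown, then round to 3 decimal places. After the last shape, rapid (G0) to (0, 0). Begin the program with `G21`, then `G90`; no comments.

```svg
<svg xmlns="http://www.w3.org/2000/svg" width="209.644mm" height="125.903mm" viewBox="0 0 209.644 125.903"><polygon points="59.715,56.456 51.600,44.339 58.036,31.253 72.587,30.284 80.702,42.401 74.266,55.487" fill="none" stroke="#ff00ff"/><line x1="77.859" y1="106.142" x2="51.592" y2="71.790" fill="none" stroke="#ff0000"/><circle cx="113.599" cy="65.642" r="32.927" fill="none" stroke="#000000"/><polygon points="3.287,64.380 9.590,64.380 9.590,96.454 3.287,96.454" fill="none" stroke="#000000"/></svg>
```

G21
G90
G0 X59.715 Y69.447
M4 S294
G1 X51.600 Y81.564 F2374
G1 X58.036 Y94.650
G1 X72.587 Y95.619
G1 X80.702 Y83.502
G1 X74.266 Y70.416
G1 X59.715 Y69.447
G0 X77.859 Y19.761
M4 S521
G1 X51.592 Y54.113 F1889
G0 X146.526 Y60.261
M4 S834
G1 X140.238 Y79.615 F688
G1 X123.774 Y91.576
G1 X103.424 Y91.576
G1 X86.960 Y79.615
G1 X80.672 Y60.261
G1 X86.960 Y40.907
G1 X103.424 Y28.946
G1 X123.774 Y28.946
G1 X140.238 Y40.907
G1 X146.526 Y60.261
G0 X3.287 Y61.523
M4 S834
G1 X9.590 Y61.523 F688
G1 X9.590 Y29.449
G1 X3.287 Y29.449
G1 X3.287 Y61.523
M5
G0 X0.000 Y0.000

Since the viewBox matches the mm dimensions, user units are millimetres directly. The only transform is the Y-flip y_m = 125.903 − y_svg.

Shape 1 is a regular polygon drawn with `<polygon>`. Its stroke #ff00ff means engrave at S294, F2374. After flipping Y the toolpath is (59.715,69.447) → (51.600,81.564) → (58.036,94.650) → (72.587,95.619) → (80.702,83.502) → (74.266,70.416) → (59.715,69.447), returning to the start.

Shape 2 is a line segment drawn with `<line>`. Its stroke #ff0000 means score at S521, F1889. After flipping Y the toolpath is (77.859,19.761) → (51.592,54.113).

Shape 3 is a circle drawn with `<circle>`. Its stroke #000000 means cut at S834, F688. After flipping Y the toolpath is (146.526,60.261) → (140.238,79.615) → (123.774,91.576) → (103.424,91.576) → (86.960,79.615) → (80.672,60.261) → (86.960,40.907) → (103.424,28.946) → (123.774,28.946) → (140.238,40.907) → (146.526,60.261), returning to the start.

Shape 4 is a rectangle drawn with `<polygon>`. Its stroke #000000 means cut at S834, F688. After flipping Y the toolpath is (3.287,61.523) → (9.590,61.523) → (9.590,29.449) → (3.287,29.449) → (3.287,61.523), returning to the start.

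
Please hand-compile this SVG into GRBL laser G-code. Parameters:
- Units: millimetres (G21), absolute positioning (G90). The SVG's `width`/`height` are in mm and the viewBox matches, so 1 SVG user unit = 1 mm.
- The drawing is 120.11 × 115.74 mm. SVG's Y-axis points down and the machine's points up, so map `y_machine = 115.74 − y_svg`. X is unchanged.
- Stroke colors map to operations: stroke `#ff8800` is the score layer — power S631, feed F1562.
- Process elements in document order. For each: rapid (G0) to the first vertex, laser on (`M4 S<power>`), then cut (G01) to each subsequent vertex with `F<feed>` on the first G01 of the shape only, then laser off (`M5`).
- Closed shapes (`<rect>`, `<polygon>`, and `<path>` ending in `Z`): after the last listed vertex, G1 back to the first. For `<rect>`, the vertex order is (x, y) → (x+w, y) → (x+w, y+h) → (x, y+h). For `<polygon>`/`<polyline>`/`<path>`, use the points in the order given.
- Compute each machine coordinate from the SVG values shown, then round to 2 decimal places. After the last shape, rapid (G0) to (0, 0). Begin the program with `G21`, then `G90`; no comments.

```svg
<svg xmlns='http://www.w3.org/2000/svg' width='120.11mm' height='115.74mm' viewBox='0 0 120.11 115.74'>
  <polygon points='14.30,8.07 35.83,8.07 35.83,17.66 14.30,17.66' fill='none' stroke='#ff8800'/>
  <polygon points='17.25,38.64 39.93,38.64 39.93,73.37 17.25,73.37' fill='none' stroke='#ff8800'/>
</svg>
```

Since the viewBox matches the mm dimensions, user units are millimetres directly. The only transform is the Y-flip y_m = 115.74 − y_svg.

Shape 1 is a rectangle drawn with `<polygon>`. Its stroke #ff8800 means score at S631, F1562. After flipping Y the toolpath is (14.30,107.67) → (35.83,107.67) → (35.83,98.08) → (14.30,98.08) → (14.30,107.67), returning to the start.

Shape 2 is a rectangle drawn with `<polygon>`. Its stroke #ff8800 means score at S631, F1562. After flipping Y the toolpath is (17.25,77.10) → (39.93,77.10) → (39.93,42.37) → (17.25,42.37) → (17.25,77.10), returning to the start.

G21
G90
G0 X14.30 Y107.67
M4 S631
G01 X35.83 Y107.67 F1562
G01 X35.83 Y98.08
G01 X14.30 Y98.08
G01 X14.30 Y107.67
M5
G0 X17.25 Y77.10
M4 S631
G01 X39.93 Y77.10 F1562
G01 X39.93 Y42.37
G01 X17.25 Y42.37
G01 X17.25 Y77.10
M5
G0 X0.00 Y0.00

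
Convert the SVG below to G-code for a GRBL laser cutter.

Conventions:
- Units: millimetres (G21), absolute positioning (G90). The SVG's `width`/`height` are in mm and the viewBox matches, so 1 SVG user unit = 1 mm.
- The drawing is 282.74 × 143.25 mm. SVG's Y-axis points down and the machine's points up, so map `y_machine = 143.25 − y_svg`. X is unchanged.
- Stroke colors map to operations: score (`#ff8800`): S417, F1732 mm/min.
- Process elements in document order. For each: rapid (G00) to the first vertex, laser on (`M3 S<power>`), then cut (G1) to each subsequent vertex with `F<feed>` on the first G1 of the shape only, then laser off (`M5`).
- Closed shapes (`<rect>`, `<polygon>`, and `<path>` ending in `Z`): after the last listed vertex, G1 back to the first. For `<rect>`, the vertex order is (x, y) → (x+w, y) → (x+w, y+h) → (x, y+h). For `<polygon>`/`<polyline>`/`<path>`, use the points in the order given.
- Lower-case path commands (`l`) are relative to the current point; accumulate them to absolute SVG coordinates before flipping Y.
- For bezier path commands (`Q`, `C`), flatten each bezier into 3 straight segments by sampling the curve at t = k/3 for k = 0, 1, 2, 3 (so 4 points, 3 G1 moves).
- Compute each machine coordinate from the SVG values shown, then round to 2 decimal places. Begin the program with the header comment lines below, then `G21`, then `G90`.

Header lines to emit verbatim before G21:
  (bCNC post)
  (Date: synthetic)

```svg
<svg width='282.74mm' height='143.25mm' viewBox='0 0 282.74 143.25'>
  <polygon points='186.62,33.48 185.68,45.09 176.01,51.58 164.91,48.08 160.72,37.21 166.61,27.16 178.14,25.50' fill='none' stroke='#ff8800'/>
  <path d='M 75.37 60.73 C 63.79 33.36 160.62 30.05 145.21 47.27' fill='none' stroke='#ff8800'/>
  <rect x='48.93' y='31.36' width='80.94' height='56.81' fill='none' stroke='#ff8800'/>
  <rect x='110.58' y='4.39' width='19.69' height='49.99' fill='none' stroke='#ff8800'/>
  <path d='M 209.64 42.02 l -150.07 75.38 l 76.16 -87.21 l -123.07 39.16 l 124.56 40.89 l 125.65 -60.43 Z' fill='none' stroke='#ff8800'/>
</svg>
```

(bCNC post)
(Date: synthetic)
G21
G90
G00 X186.62 Y109.77
M3 S417
G1 X185.68 Y98.16 F1732
G1 X176.01 Y91.67
G1 X164.91 Y95.17
G1 X160.72 Y106.04
G1 X166.61 Y116.09
G1 X178.14 Y117.75
G1 X186.62 Y109.77
M5
G00 X75.37 Y82.52
M3 S417
G1 X91.75 Y102.00 F1732
G1 X131.38 Y106.23
G1 X145.21 Y95.98
M5
G00 X48.93 Y111.89
M3 S417
G1 X129.87 Y111.89 F1732
G1 X129.87 Y55.08
G1 X48.93 Y55.08
G1 X48.93 Y111.89
M5
G00 X110.58 Y138.86
M3 S417
G1 X130.27 Y138.86 F1732
G1 X130.27 Y88.87
G1 X110.58 Y88.87
G1 X110.58 Y138.86
M5
G00 X209.64 Y101.23
M3 S417
G1 X59.57 Y25.85 F1732
G1 X135.73 Y113.06
G1 X12.66 Y73.90
G1 X137.22 Y33.01
G1 X262.87 Y93.44
G1 X209.64 Y101.23
M5

Since the viewBox matches the mm dimensions, user units are millimetres directly. The only transform is the Y-flip y_m = 143.25 − y_svg.

Shape 1 is a regular polygon drawn with `<polygon>`. Its stroke #ff8800 means score at S417, F1732. After flipping Y the toolpath is (186.62,109.77) → (185.68,98.16) → (176.01,91.67) → (164.91,95.17) → (160.72,106.04) → (166.61,116.09) → (178.14,117.75) → (186.62,109.77), returning to the start.

Shape 2 is a cubic bezier drawn with `<path>`. Its stroke #ff8800 means score at S417, F1732. After flipping Y the toolpath is (75.37,82.52) → (91.75,102.00) → (131.38,106.23) → (145.21,95.98).

Shape 3 is a rectangle drawn with `<rect>`. Its stroke #ff8800 means score at S417, F1732. After flipping Y the toolpath is (48.93,111.89) → (129.87,111.89) → (129.87,55.08) → (48.93,55.08) → (48.93,111.89), returning to the start.

Shape 4 is a rectangle drawn with `<rect>`. Its stroke #ff8800 means score at S417, F1732. After flipping Y the toolpath is (110.58,138.86) → (130.27,138.86) → (130.27,88.87) → (110.58,88.87) → (110.58,138.86), returning to the start.

Shape 5 is a closed polygon drawn with `<path>`. Its stroke #ff8800 means score at S417, F1732. After flipping Y the toolpath is (209.64,101.23) → (59.57,25.85) → (135.73,113.06) → (12.66,73.90) → (137.22,33.01) → (262.87,93.44) → (209.64,101.23), returning to the start.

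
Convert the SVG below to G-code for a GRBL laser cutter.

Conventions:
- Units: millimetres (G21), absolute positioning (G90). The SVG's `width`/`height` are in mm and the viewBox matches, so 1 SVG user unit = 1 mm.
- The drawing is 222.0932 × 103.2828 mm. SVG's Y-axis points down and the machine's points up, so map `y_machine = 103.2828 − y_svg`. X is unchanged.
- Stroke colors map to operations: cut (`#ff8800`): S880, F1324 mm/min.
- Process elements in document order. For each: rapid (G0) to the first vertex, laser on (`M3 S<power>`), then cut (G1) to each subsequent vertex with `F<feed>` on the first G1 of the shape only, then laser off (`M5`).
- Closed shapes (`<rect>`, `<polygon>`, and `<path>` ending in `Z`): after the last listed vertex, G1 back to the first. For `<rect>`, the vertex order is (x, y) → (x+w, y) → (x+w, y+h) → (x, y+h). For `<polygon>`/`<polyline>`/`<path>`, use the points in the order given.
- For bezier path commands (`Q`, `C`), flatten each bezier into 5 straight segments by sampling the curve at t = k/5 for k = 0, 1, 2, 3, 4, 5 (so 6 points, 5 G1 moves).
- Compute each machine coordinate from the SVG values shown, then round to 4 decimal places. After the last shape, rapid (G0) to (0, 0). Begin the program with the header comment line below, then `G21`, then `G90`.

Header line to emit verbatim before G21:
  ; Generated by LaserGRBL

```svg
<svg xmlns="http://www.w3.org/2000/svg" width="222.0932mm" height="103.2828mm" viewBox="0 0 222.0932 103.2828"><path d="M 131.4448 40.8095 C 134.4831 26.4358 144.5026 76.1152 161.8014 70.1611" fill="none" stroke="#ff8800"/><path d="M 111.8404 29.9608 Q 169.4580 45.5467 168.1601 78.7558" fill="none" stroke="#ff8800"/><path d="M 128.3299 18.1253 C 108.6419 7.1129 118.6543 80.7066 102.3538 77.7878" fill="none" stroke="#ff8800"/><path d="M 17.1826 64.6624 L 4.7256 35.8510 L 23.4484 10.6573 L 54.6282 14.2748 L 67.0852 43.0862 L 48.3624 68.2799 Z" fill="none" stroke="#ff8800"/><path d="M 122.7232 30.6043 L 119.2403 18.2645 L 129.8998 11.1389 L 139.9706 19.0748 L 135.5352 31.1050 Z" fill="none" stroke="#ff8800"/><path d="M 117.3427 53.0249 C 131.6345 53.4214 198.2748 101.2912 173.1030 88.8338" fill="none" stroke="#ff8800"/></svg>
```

; Generated by LaserGRBL
G21
G90
G0 X131.4448 Y62.4733
M3 S880
G1 X134.1079 Y64.3686 F1324
G1 X138.4608 Y56.6362
G1 X144.5178 Y45.0209
G1 X152.2933 Y35.2678
G1 X161.8014 Y33.1217
M5
G0 X111.8404 Y73.3220
M3 S880
G1 X132.5308 Y66.3827 F1324
G1 X148.5080 Y58.0336
G1 X159.7719 Y48.2746
G1 X166.3226 Y37.1057
G1 X168.1601 Y24.5270
M5
G0 X128.3299 Y85.1575
M3 S880
G1 X119.6330 Y82.9012 F1324
G1 X115.3756 Y68.0730
G1 X112.8691 Y48.4068
G1 X109.4247 Y31.6363
G1 X102.3538 Y25.4950
M5
G0 X17.1826 Y38.6204
M3 S880
G1 X4.7256 Y67.4318 F1324
G1 X23.4484 Y92.6255
G1 X54.6282 Y89.0080
G1 X67.0852 Y60.1966
G1 X48.3624 Y35.0029
G1 X17.1826 Y38.6204
M5
G0 X122.7232 Y72.6785
M3 S880
G1 X119.2403 Y85.0183 F1324
G1 X129.8998 Y92.1439
G1 X139.9706 Y84.2080
G1 X135.5352 Y72.1778
G1 X122.7232 Y72.6785
M5
G0 X117.3427 Y50.2579
M3 S880
G1 X131.0463 Y45.1856 F1324
G1 X150.3939 Y33.8941
G1 X168.4656 Y21.5579
G1 X178.3419 Y13.3514
G1 X173.1030 Y14.4490
M5
G0 X0.0000 Y0.0000

1 u = 1 mm; y_m = 103.2828 − y.

[1] `<path>` cubic bezier, #ff8800→cut S880 F1324: (131.4448,62.4733) → (134.1079,64.3686) → (138.4608,56.6362) → (144.5178,45.0209) → (152.2933,35.2678) → (161.8014,33.1217)

[2] `<path>` quadratic bezier, #ff8800→cut S880 F1324: (111.8404,73.3220) → (132.5308,66.3827) → (148.5080,58.0336) → (159.7719,48.2746) → (166.3226,37.1057) → (168.1601,24.5270)

[3] `<path>` cubic bezier, #ff8800→cut S880 F1324: (128.3299,85.1575) → (119.6330,82.9012) → (115.3756,68.0730) → (112.8691,48.4068) → (109.4247,31.6363) → (102.3538,25.4950)

[4] `<path>` regular polygon, #ff8800→cut S880 F1324: (17.1826,38.6204) → (4.7256,67.4318) → (23.4484,92.6255) → (54.6282,89.0080) → (67.0852,60.1966) → (48.3624,35.0029) → (17.1826,38.6204) (closed)

[5] `<path>` regular polygon, #ff8800→cut S880 F1324: (122.7232,72.6785) → (119.2403,85.0183) → (129.8998,92.1439) → (139.9706,84.2080) → (135.5352,72.1778) → (122.7232,72.6785) (closed)

[6] `<path>` cubic bezier, #ff8800→cut S880 F1324: (117.3427,50.2579) → (131.0463,45.1856) → (150.3939,33.8941) → (168.4656,21.5579) → (178.3419,13.3514) → (173.1030,14.4490)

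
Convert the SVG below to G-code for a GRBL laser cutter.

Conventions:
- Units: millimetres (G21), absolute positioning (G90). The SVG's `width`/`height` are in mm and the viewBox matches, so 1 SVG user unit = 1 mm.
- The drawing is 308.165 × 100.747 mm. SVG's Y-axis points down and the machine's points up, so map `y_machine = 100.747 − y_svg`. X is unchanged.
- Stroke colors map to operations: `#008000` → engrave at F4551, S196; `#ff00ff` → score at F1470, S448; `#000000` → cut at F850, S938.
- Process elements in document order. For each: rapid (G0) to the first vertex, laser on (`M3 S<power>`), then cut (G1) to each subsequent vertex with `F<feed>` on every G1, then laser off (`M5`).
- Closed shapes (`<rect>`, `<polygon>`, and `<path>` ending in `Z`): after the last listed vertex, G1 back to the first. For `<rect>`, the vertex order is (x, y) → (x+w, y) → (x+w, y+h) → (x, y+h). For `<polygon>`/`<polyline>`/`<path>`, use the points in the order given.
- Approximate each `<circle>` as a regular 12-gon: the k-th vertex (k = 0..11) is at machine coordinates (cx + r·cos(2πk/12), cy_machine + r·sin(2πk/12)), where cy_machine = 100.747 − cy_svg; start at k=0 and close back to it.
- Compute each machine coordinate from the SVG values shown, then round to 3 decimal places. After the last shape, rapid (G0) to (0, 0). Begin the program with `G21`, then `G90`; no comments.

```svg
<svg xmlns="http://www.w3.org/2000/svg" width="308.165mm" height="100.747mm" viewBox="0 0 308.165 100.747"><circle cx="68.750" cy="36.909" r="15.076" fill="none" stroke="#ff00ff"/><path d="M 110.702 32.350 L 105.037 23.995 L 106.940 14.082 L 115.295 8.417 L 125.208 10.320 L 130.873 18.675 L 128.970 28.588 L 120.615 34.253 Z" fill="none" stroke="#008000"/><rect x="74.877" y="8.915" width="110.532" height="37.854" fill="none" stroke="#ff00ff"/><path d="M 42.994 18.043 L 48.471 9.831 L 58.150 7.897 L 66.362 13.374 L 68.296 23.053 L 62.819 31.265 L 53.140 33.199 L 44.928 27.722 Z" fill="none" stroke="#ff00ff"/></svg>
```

G21
G90
G0 X83.826 Y63.838
M3 S448
G1 X81.806 Y71.376 F1470
G1 X76.288 Y76.894 F1470
G1 X68.750 Y78.914 F1470
G1 X61.212 Y76.894 F1470
G1 X55.694 Y71.376 F1470
G1 X53.674 Y63.838 F1470
G1 X55.694 Y56.300 F1470
G1 X61.212 Y50.782 F1470
G1 X68.750 Y48.762 F1470
G1 X76.288 Y50.782 F1470
G1 X81.806 Y56.300 F1470
G1 X83.826 Y63.838 F1470
M5
G0 X110.702 Y68.397
M3 S196
G1 X105.037 Y76.752 F4551
G1 X106.940 Y86.665 F4551
G1 X115.295 Y92.330 F4551
G1 X125.208 Y90.427 F4551
G1 X130.873 Y82.072 F4551
G1 X128.970 Y72.159 F4551
G1 X120.615 Y66.494 F4551
G1 X110.702 Y68.397 F4551
M5
G0 X74.877 Y91.832
M3 S448
G1 X185.409 Y91.832 F1470
G1 X185.409 Y53.978 F1470
G1 X74.877 Y53.978 F1470
G1 X74.877 Y91.832 F1470
M5
G0 X42.994 Y82.704
M3 S448
G1 X48.471 Y90.916 F1470
G1 X58.150 Y92.850 F1470
G1 X66.362 Y87.373 F1470
G1 X68.296 Y77.694 F1470
G1 X62.819 Y69.482 F1470
G1 X53.140 Y67.548 F1470
G1 X44.928 Y73.025 F1470
G1 X42.994 Y82.704 F1470
M5
G0 X0.000 Y0.000

Since the viewBox matches the mm dimensions, user units are millimetres directly. The only transform is the Y-flip y_m = 100.747 − y_svg.

Shape 1 is a circle drawn with `<circle>`. Its stroke #ff00ff means score at S448, F1470. After flipping Y the toolpath is (83.826,63.838) → (81.806,71.376) → (76.288,76.894) → (68.750,78.914) → (61.212,76.894) → (55.694,71.376) → (53.674,63.838) → (55.694,56.300) → (61.212,50.782) → (68.750,48.762) → (76.288,50.782) → (81.806,56.300) → (83.826,63.838), returning to the start.

Shape 2 is a regular polygon drawn with `<path>`. Its stroke #008000 means engrave at S196, F4551. After flipping Y the toolpath is (110.702,68.397) → (105.037,76.752) → (106.940,86.665) → (115.295,92.330) → (125.208,90.427) → (130.873,82.072) → (128.970,72.159) → (120.615,66.494) → (110.702,68.397), returning to the start.

Shape 3 is a rectangle drawn with `<rect>`. Its stroke #ff00ff means score at S448, F1470. After flipping Y the toolpath is (74.877,91.832) → (185.409,91.832) → (185.409,53.978) → (74.877,53.978) → (74.877,91.832), returning to the start.

Shape 4 is a regular polygon drawn with `<path>`. Its stroke #ff00ff means score at S448, F1470. After flipping Y the toolpath is (42.994,82.704) → (48.471,90.916) → (58.150,92.850) → (66.362,87.373) → (68.296,77.694) → (62.819,69.482) → (53.140,67.548) → (44.928,73.025) → (42.994,82.704), returning to the start.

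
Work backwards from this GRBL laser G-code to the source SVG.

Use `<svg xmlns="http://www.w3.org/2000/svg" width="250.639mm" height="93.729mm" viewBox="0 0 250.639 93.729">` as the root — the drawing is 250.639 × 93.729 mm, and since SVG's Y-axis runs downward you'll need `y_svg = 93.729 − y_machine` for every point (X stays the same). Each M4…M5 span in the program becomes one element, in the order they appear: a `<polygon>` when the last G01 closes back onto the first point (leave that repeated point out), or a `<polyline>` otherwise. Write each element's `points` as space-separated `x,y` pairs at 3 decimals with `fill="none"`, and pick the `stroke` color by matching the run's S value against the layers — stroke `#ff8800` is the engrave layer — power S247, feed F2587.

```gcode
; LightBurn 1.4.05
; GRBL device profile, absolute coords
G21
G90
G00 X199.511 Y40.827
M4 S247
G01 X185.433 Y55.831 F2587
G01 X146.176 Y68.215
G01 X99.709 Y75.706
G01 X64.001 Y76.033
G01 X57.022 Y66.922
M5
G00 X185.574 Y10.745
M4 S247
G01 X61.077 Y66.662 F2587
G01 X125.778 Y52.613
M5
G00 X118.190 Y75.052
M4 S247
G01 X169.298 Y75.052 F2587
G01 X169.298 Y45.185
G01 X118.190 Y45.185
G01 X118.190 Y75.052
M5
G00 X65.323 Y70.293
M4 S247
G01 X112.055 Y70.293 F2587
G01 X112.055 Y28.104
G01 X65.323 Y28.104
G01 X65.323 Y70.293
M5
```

Machine Y-up, SVG Y-down with viewBox height 93.729, so y_svg = 93.729 − y_machine; X carries over. Every run uses S247, so all elements get stroke `#ff8800` (engrave).

Run 1: The run is open, so emit a `<polyline>` with points (Y-flipped): 199.511,52.902 185.433,37.898 146.176,25.514 99.709,18.023 64.001,17.696 57.022,26.807.

Run 2: The run is open, so emit a `<polyline>` with points (Y-flipped): 185.574,82.984 61.077,27.067 125.778,41.116.

Run 3: The run returns to its start, so emit a `<polygon>` with points (Y-flipped): 118.190,18.677 169.298,18.677 169.298,48.544 118.190,48.544.

Run 4: The run returns to its start, so emit a `<polygon>` with points (Y-flipped): 65.323,23.436 112.055,23.436 112.055,65.625 65.323,65.625.

<svg xmlns="http://www.w3.org/2000/svg" width="250.639mm" height="93.729mm" viewBox="0 0 250.639 93.729">
  <polyline points="199.511,52.902 185.433,37.898 146.176,25.514 99.709,18.023 64.001,17.696 57.022,26.807" fill="none" stroke="#ff8800"/>
  <polyline points="185.574,82.984 61.077,27.067 125.778,41.116" fill="none" stroke="#ff8800"/>
  <polygon points="118.190,18.677 169.298,18.677 169.298,48.544 118.190,48.544" fill="none" stroke="#ff8800"/>
  <polygon points="65.323,23.436 112.055,23.436 112.055,65.625 65.323,65.625" fill="none" stroke="#ff8800"/>
</svg>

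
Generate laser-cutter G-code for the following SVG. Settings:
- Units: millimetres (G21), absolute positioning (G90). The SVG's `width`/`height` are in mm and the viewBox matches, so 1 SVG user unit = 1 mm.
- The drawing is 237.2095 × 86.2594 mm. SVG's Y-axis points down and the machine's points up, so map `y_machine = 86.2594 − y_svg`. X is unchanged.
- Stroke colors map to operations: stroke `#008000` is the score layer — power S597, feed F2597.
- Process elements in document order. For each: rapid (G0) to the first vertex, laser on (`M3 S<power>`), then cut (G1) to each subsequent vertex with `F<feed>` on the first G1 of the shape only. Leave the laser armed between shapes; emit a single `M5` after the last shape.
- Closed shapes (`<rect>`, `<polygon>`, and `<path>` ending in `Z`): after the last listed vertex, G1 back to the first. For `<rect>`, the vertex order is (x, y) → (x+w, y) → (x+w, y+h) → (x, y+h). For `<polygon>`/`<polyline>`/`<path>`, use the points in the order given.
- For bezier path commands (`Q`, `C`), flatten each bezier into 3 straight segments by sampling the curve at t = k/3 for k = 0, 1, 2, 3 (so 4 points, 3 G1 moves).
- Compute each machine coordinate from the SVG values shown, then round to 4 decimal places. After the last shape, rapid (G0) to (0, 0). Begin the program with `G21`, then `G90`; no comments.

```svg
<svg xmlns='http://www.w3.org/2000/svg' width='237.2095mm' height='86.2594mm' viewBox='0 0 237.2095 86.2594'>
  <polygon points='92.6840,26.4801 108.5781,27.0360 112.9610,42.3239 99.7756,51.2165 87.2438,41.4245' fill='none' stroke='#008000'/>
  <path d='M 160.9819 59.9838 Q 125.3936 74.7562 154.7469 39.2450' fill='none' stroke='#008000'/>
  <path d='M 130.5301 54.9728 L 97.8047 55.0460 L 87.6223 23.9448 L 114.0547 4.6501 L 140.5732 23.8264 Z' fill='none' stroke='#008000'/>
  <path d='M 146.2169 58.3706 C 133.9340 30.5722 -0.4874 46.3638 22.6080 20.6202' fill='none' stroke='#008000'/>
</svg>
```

viewBox `0 0 237.2095 86.2594` with mm width/height → 1 unit = 1 mm. Flip: y_m = 86.2594 − y_svg.

**Shape 1** — `<polygon>` regular polygon, stroke `#008000` → score (S597, F2597). Machine vertices: (92.6840,59.7793) → (108.5781,59.2234) → (112.9610,43.9355) → (99.7756,35.0429) → (87.2438,44.8349) → (92.6840,59.7793). Closed: final G1 returns to the first vertex.

**Shape 2** — `<path>` quadratic bezier, stroke `#008000` → score (S597, F2597). Control points (SVG): P0=(160.9819,59.9838), P1=(125.3936,74.7562), P2=(154.7469,39.2450); sampled at t=k/3. Machine vertices: (160.9819,26.2756) → (144.4721,22.0144) → (142.3938,28.9273) → (154.7469,47.0144). Open path.

**Shape 3** — `<path>` regular polygon, stroke `#008000` → score (S597, F2597). Machine vertices: (130.5301,31.2866) → (97.8047,31.2134) → (87.6223,62.3146) → (114.0547,81.6093) → (140.5732,62.4330) → (130.5301,31.2866). Closed: final G1 returns to the first vertex.

**Shape 4** — `<path>` cubic bezier, stroke `#008000` → score (S597, F2597). Control points (SVG): P0=(146.2169,58.3706), P1=(133.9340,30.5722), P2=(-0.4874,46.3638), P3=(22.6080,20.6202); sampled at t=k/3. Machine vertices: (146.2169,27.8888) → (103.5788,44.3100) → (41.6606,50.5879) → (22.6080,65.6392). Open path.

G21
G90
G0 X92.6840 Y59.7793
M3 S597
G1 X108.5781 Y59.2234 F2597
G1 X112.9610 Y43.9355
G1 X99.7756 Y35.0429
G1 X87.2438 Y44.8349
G1 X92.6840 Y59.7793
G0 X160.9819 Y26.2756
M3 S597
G1 X144.4721 Y22.0144 F2597
G1 X142.3938 Y28.9273
G1 X154.7469 Y47.0144
G0 X130.5301 Y31.2866
M3 S597
G1 X97.8047 Y31.2134 F2597
G1 X87.6223 Y62.3146
G1 X114.0547 Y81.6093
G1 X140.5732 Y62.4330
G1 X130.5301 Y31.2866
G0 X146.2169 Y27.8888
M3 S597
G1 X103.5788 Y44.3100 F2597
G1 X41.6606 Y50.5879
G1 X22.6080 Y65.6392
M5
G0 X0.0000 Y0.0000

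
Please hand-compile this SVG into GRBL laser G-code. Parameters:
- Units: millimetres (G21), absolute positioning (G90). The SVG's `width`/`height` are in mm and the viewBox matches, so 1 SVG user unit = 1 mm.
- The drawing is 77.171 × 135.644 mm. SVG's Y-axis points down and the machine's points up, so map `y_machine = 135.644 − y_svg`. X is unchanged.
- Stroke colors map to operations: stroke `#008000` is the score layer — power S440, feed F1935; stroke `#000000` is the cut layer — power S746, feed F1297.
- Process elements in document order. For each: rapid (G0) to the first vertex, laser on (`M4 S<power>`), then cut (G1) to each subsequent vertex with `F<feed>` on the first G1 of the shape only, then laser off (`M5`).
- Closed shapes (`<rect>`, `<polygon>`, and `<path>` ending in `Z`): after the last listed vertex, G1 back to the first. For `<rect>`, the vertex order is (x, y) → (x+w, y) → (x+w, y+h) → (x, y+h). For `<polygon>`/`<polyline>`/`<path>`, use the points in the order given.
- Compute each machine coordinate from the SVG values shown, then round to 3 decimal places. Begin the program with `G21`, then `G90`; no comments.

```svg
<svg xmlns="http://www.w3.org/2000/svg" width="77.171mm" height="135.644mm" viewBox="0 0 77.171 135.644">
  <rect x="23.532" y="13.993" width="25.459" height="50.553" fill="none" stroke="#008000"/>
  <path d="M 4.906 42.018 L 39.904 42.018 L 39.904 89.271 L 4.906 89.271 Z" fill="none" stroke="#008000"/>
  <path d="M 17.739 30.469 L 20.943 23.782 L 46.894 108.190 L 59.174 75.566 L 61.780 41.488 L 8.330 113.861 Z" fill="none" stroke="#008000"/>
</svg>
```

G21
G90
G0 X23.532 Y121.651
M4 S440
G1 X48.991 Y121.651 F1935
G1 X48.991 Y71.098
G1 X23.532 Y71.098
G1 X23.532 Y121.651
M5
G0 X4.906 Y93.626
M4 S440
G1 X39.904 Y93.626 F1935
G1 X39.904 Y46.373
G1 X4.906 Y46.373
G1 X4.906 Y93.626
M5
G0 X17.739 Y105.175
M4 S440
G1 X20.943 Y111.862 F1935
G1 X46.894 Y27.454
G1 X59.174 Y60.078
G1 X61.780 Y94.156
G1 X8.330 Y21.783
G1 X17.739 Y105.175
M5

viewBox `0 0 77.171 135.644` with mm width/height → 1 unit = 1 mm. Flip: y_m = 135.644 − y_svg.

**Shape 1** — `<rect>` rectangle, stroke `#008000` → score (S440, F1935). Machine vertices: (23.532,121.651) → (48.991,121.651) → (48.991,71.098) → (23.532,71.098) → (23.532,121.651). Closed: final G1 returns to the first vertex.

**Shape 2** — `<path>` rectangle, stroke `#008000` → score (S440, F1935). Machine vertices: (4.906,93.626) → (39.904,93.626) → (39.904,46.373) → (4.906,46.373) → (4.906,93.626). Closed: final G1 returns to the first vertex.

**Shape 3** — `<path>` closed polygon, stroke `#008000` → score (S440, F1935). Machine vertices: (17.739,105.175) → (20.943,111.862) → (46.894,27.454) → (59.174,60.078) → (61.780,94.156) → (8.330,21.783) → (17.739,105.175). Closed: final G1 returns to the first vertex.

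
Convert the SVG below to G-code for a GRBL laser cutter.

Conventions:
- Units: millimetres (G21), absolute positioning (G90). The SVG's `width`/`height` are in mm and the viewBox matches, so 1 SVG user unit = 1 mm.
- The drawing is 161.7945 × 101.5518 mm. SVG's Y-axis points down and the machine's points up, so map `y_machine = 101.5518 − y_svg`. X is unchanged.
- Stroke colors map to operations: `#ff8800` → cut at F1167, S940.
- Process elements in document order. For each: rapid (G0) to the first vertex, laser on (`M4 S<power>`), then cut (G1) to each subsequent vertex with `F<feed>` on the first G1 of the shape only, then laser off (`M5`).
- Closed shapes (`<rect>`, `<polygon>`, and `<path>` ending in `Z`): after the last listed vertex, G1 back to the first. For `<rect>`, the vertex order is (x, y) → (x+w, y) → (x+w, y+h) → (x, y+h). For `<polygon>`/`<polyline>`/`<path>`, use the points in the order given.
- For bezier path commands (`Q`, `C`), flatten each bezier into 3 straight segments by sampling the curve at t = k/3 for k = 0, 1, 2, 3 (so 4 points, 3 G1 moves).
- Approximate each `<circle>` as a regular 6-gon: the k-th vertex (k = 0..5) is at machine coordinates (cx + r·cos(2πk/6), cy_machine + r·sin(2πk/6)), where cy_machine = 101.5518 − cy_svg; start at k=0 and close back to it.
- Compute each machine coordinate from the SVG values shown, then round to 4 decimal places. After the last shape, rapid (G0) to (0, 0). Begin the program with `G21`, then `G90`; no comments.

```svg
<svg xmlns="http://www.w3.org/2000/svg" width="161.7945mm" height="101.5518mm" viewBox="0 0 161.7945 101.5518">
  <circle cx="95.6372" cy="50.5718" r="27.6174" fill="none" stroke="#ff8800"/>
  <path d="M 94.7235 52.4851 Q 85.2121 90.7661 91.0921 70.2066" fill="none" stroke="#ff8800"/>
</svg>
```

G21
G90
G0 X123.2546 Y50.9800
M4 S940
G1 X109.4459 Y74.8974 F1167
G1 X81.8285 Y74.8974
G1 X68.0198 Y50.9800
G1 X81.8285 Y27.0626
G1 X109.4459 Y27.0626
G1 X123.2546 Y50.9800
M5
G0 X94.7235 Y49.0667
M4 S940
G1 X90.0927 Y30.0839 F1167
G1 X88.8823 Y24.1767
G1 X91.0921 Y31.3452
M5
G0 X0.0000 Y0.0000

Since the viewBox matches the mm dimensions, user units are millimetres directly. The only transform is the Y-flip y_m = 101.5518 − y_svg.

Shape 1 is a circle drawn with `<circle>`. Its stroke #ff8800 means cut at S940, F1167. After flipping Y the toolpath is (123.2546,50.9800) → (109.4459,74.8974) → (81.8285,74.8974) → (68.0198,50.9800) → (81.8285,27.0626) → (109.4459,27.0626) → (123.2546,50.9800), returning to the start.

Shape 2 is a quadratic bezier drawn with `<path>`. Its stroke #ff8800 means cut at S940, F1167. After flipping Y the toolpath is (94.7235,49.0667) → (90.0927,30.0839) → (88.8823,24.1767) → (91.0921,31.3452).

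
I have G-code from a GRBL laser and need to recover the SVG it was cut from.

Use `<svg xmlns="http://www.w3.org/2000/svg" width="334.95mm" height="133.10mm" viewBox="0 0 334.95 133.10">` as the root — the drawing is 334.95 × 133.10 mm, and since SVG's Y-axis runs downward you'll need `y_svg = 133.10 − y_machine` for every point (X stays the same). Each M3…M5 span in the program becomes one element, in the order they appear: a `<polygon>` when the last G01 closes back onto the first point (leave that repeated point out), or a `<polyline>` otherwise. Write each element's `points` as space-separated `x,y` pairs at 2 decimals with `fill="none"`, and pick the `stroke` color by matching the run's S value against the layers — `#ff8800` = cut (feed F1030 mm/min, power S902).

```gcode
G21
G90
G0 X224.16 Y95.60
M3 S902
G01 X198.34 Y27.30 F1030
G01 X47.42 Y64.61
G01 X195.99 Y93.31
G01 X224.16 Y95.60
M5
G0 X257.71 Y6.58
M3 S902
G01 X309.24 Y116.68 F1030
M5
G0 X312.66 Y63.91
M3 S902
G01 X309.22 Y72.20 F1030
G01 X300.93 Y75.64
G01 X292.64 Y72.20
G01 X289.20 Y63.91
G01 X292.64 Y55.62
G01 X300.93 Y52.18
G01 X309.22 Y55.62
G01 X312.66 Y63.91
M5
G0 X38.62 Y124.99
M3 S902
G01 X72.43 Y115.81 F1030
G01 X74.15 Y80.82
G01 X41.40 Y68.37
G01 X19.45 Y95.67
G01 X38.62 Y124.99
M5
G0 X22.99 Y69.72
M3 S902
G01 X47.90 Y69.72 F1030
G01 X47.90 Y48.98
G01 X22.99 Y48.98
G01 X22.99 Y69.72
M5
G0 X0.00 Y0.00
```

<svg xmlns="http://www.w3.org/2000/svg" width="334.95mm" height="133.10mm" viewBox="0 0 334.95 133.10">
  <polygon points="224.16,37.50 198.34,105.80 47.42,68.49 195.99,39.79" fill="none" stroke="#ff8800"/>
  <polyline points="257.71,126.52 309.24,16.42" fill="none" stroke="#ff8800"/>
  <polygon points="312.66,69.19 309.22,60.90 300.93,57.46 292.64,60.90 289.20,69.19 292.64,77.48 300.93,80.92 309.22,77.48" fill="none" stroke="#ff8800"/>
  <polygon points="38.62,8.11 72.43,17.29 74.15,52.28 41.40,64.73 19.45,37.43" fill="none" stroke="#ff8800"/>
  <polygon points="22.99,63.38 47.90,63.38 47.90,84.12 22.99,84.12" fill="none" stroke="#ff8800"/>
</svg>

Machine Y-up, SVG Y-down with viewBox height 133.10, so y_svg = 133.10 − y_machine; X carries over. Every run uses S902, so all elements get stroke `#ff8800` (cut).

Run 1: The run returns to its start, so emit a `<polygon>` with points (Y-flipped): 224.16,37.50 198.34,105.80 47.42,68.49 195.99,39.79.

Run 2: The run is open, so emit a `<polyline>` with points (Y-flipped): 257.71,126.52 309.24,16.42.

Run 3: The run returns to its start, so emit a `<polygon>` with points (Y-flipped): 312.66,69.19 309.22,60.90 300.93,57.46 292.64,60.90 289.20,69.19 292.64,77.48 300.93,80.92 309.22,77.48.

Run 4: The run returns to its start, so emit a `<polygon>` with points (Y-flipped): 38.62,8.11 72.43,17.29 74.15,52.28 41.40,64.73 19.45,37.43.

Run 5: The run returns to its start, so emit a `<polygon>` with points (Y-flipped): 22.99,63.38 47.90,63.38 47.90,84.12 22.99,84.12.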